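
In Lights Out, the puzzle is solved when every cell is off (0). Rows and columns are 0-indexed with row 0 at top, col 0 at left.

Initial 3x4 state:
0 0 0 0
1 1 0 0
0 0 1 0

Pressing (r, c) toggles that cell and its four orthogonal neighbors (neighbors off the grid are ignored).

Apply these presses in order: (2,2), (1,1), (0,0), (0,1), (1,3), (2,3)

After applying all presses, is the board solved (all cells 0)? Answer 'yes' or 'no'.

After press 1 at (2,2):
0 0 0 0
1 1 1 0
0 1 0 1

After press 2 at (1,1):
0 1 0 0
0 0 0 0
0 0 0 1

After press 3 at (0,0):
1 0 0 0
1 0 0 0
0 0 0 1

After press 4 at (0,1):
0 1 1 0
1 1 0 0
0 0 0 1

After press 5 at (1,3):
0 1 1 1
1 1 1 1
0 0 0 0

After press 6 at (2,3):
0 1 1 1
1 1 1 0
0 0 1 1

Lights still on: 8

Answer: no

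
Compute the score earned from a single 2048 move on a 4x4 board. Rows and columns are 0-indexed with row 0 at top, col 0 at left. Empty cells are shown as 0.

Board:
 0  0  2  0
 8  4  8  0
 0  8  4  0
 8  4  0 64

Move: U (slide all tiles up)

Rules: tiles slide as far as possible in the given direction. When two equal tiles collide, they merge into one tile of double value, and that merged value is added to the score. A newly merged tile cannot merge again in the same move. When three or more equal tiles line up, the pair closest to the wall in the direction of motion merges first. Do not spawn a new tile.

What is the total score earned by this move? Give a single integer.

Slide up:
col 0: [0, 8, 0, 8] -> [16, 0, 0, 0]  score +16 (running 16)
col 1: [0, 4, 8, 4] -> [4, 8, 4, 0]  score +0 (running 16)
col 2: [2, 8, 4, 0] -> [2, 8, 4, 0]  score +0 (running 16)
col 3: [0, 0, 0, 64] -> [64, 0, 0, 0]  score +0 (running 16)
Board after move:
16  4  2 64
 0  8  8  0
 0  4  4  0
 0  0  0  0

Answer: 16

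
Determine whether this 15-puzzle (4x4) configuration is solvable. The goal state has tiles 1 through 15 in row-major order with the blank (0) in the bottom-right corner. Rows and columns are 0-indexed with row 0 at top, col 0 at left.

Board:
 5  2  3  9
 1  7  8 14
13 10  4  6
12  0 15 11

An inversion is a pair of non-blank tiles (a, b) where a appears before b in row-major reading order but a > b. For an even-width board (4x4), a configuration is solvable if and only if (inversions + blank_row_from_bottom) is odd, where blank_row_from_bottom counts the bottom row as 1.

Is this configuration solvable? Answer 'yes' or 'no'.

Inversions: 30
Blank is in row 3 (0-indexed from top), which is row 1 counting from the bottom (bottom = 1).
30 + 1 = 31, which is odd, so the puzzle is solvable.

Answer: yes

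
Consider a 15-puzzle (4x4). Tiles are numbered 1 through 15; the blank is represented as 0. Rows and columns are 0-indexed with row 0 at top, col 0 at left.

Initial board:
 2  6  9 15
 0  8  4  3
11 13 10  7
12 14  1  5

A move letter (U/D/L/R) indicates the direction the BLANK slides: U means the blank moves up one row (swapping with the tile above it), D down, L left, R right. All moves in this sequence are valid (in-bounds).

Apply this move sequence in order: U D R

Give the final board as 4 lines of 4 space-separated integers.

After move 1 (U):
 0  6  9 15
 2  8  4  3
11 13 10  7
12 14  1  5

After move 2 (D):
 2  6  9 15
 0  8  4  3
11 13 10  7
12 14  1  5

After move 3 (R):
 2  6  9 15
 8  0  4  3
11 13 10  7
12 14  1  5

Answer:  2  6  9 15
 8  0  4  3
11 13 10  7
12 14  1  5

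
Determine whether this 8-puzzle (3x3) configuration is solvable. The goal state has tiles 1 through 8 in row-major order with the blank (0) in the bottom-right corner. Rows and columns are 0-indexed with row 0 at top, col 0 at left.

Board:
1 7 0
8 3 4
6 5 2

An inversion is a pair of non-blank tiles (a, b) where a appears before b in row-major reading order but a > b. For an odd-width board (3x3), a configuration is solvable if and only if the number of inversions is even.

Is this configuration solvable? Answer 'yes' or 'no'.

Inversions (pairs i<j in row-major order where tile[i] > tile[j] > 0): 15
15 is odd, so the puzzle is not solvable.

Answer: no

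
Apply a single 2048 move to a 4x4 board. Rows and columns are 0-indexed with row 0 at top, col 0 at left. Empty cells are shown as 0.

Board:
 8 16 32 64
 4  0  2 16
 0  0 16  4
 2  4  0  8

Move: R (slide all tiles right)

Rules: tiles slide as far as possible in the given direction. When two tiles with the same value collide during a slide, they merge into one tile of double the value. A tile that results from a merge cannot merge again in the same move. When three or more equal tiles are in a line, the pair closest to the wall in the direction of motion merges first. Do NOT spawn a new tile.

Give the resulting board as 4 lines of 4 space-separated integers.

Answer:  8 16 32 64
 0  4  2 16
 0  0 16  4
 0  2  4  8

Derivation:
Slide right:
row 0: [8, 16, 32, 64] -> [8, 16, 32, 64]
row 1: [4, 0, 2, 16] -> [0, 4, 2, 16]
row 2: [0, 0, 16, 4] -> [0, 0, 16, 4]
row 3: [2, 4, 0, 8] -> [0, 2, 4, 8]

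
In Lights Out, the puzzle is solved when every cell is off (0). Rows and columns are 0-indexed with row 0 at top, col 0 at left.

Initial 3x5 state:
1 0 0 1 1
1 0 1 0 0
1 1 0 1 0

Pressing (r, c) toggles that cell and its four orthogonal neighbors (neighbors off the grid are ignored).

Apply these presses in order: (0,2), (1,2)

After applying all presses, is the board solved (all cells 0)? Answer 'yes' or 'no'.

After press 1 at (0,2):
1 1 1 0 1
1 0 0 0 0
1 1 0 1 0

After press 2 at (1,2):
1 1 0 0 1
1 1 1 1 0
1 1 1 1 0

Lights still on: 11

Answer: no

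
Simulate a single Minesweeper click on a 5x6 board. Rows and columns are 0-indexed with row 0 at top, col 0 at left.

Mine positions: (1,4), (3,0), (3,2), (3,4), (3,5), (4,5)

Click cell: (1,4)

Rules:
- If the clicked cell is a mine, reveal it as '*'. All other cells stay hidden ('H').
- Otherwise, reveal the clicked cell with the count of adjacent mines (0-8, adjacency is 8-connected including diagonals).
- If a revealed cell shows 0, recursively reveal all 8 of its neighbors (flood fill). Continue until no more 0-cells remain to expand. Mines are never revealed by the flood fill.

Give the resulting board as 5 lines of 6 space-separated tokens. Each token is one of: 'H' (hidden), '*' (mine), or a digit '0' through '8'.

H H H H H H
H H H H * H
H H H H H H
H H H H H H
H H H H H H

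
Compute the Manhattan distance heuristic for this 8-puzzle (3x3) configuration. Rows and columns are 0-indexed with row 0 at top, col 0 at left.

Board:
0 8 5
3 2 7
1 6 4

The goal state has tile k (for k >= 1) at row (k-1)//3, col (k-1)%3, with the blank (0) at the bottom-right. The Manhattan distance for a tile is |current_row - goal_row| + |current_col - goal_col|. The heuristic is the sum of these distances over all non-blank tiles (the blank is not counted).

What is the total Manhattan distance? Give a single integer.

Answer: 18

Derivation:
Tile 8: (0,1)->(2,1) = 2
Tile 5: (0,2)->(1,1) = 2
Tile 3: (1,0)->(0,2) = 3
Tile 2: (1,1)->(0,1) = 1
Tile 7: (1,2)->(2,0) = 3
Tile 1: (2,0)->(0,0) = 2
Tile 6: (2,1)->(1,2) = 2
Tile 4: (2,2)->(1,0) = 3
Sum: 2 + 2 + 3 + 1 + 3 + 2 + 2 + 3 = 18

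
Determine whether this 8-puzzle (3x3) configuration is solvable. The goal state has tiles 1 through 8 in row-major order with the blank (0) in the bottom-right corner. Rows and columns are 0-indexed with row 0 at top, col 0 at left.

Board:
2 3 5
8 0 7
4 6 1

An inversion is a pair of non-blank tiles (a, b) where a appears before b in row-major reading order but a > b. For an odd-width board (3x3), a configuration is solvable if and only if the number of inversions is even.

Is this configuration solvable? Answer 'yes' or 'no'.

Inversions (pairs i<j in row-major order where tile[i] > tile[j] > 0): 13
13 is odd, so the puzzle is not solvable.

Answer: no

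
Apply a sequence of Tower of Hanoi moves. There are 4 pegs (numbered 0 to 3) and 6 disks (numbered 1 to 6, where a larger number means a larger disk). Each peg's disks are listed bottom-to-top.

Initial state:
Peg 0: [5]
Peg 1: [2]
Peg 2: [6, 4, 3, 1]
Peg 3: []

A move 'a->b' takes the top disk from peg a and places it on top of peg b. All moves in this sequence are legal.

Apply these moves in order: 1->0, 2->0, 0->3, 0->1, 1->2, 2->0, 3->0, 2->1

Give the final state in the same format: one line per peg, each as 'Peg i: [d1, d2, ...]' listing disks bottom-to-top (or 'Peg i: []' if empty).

Answer: Peg 0: [5, 2, 1]
Peg 1: [3]
Peg 2: [6, 4]
Peg 3: []

Derivation:
After move 1 (1->0):
Peg 0: [5, 2]
Peg 1: []
Peg 2: [6, 4, 3, 1]
Peg 3: []

After move 2 (2->0):
Peg 0: [5, 2, 1]
Peg 1: []
Peg 2: [6, 4, 3]
Peg 3: []

After move 3 (0->3):
Peg 0: [5, 2]
Peg 1: []
Peg 2: [6, 4, 3]
Peg 3: [1]

After move 4 (0->1):
Peg 0: [5]
Peg 1: [2]
Peg 2: [6, 4, 3]
Peg 3: [1]

After move 5 (1->2):
Peg 0: [5]
Peg 1: []
Peg 2: [6, 4, 3, 2]
Peg 3: [1]

After move 6 (2->0):
Peg 0: [5, 2]
Peg 1: []
Peg 2: [6, 4, 3]
Peg 3: [1]

After move 7 (3->0):
Peg 0: [5, 2, 1]
Peg 1: []
Peg 2: [6, 4, 3]
Peg 3: []

After move 8 (2->1):
Peg 0: [5, 2, 1]
Peg 1: [3]
Peg 2: [6, 4]
Peg 3: []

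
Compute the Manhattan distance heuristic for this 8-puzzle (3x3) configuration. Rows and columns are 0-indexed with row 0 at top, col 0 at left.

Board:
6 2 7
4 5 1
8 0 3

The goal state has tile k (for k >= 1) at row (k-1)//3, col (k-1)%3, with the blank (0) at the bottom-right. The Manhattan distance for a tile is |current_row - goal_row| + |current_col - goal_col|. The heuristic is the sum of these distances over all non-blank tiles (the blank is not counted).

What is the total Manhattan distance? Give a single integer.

Answer: 13

Derivation:
Tile 6: (0,0)->(1,2) = 3
Tile 2: (0,1)->(0,1) = 0
Tile 7: (0,2)->(2,0) = 4
Tile 4: (1,0)->(1,0) = 0
Tile 5: (1,1)->(1,1) = 0
Tile 1: (1,2)->(0,0) = 3
Tile 8: (2,0)->(2,1) = 1
Tile 3: (2,2)->(0,2) = 2
Sum: 3 + 0 + 4 + 0 + 0 + 3 + 1 + 2 = 13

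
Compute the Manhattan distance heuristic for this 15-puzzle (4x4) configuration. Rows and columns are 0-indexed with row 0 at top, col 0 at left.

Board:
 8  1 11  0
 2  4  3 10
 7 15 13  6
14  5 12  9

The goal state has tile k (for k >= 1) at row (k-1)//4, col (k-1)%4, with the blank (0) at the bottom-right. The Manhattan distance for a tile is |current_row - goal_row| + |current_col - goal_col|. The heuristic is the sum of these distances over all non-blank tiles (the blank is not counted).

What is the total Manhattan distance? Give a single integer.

Answer: 37

Derivation:
Tile 8: at (0,0), goal (1,3), distance |0-1|+|0-3| = 4
Tile 1: at (0,1), goal (0,0), distance |0-0|+|1-0| = 1
Tile 11: at (0,2), goal (2,2), distance |0-2|+|2-2| = 2
Tile 2: at (1,0), goal (0,1), distance |1-0|+|0-1| = 2
Tile 4: at (1,1), goal (0,3), distance |1-0|+|1-3| = 3
Tile 3: at (1,2), goal (0,2), distance |1-0|+|2-2| = 1
Tile 10: at (1,3), goal (2,1), distance |1-2|+|3-1| = 3
Tile 7: at (2,0), goal (1,2), distance |2-1|+|0-2| = 3
Tile 15: at (2,1), goal (3,2), distance |2-3|+|1-2| = 2
Tile 13: at (2,2), goal (3,0), distance |2-3|+|2-0| = 3
Tile 6: at (2,3), goal (1,1), distance |2-1|+|3-1| = 3
Tile 14: at (3,0), goal (3,1), distance |3-3|+|0-1| = 1
Tile 5: at (3,1), goal (1,0), distance |3-1|+|1-0| = 3
Tile 12: at (3,2), goal (2,3), distance |3-2|+|2-3| = 2
Tile 9: at (3,3), goal (2,0), distance |3-2|+|3-0| = 4
Sum: 4 + 1 + 2 + 2 + 3 + 1 + 3 + 3 + 2 + 3 + 3 + 1 + 3 + 2 + 4 = 37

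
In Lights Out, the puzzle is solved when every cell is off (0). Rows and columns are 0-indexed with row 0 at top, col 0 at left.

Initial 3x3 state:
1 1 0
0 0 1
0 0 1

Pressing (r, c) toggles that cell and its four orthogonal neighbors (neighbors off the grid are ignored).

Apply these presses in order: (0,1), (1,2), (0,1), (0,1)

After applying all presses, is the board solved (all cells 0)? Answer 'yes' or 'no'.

After press 1 at (0,1):
0 0 1
0 1 1
0 0 1

After press 2 at (1,2):
0 0 0
0 0 0
0 0 0

After press 3 at (0,1):
1 1 1
0 1 0
0 0 0

After press 4 at (0,1):
0 0 0
0 0 0
0 0 0

Lights still on: 0

Answer: yes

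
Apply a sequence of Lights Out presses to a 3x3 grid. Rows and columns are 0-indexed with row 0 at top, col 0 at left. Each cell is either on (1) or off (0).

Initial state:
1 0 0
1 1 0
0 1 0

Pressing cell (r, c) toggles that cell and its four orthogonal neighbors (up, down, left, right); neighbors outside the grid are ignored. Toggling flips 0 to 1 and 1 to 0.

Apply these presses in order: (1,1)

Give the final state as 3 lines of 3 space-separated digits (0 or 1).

Answer: 1 1 0
0 0 1
0 0 0

Derivation:
After press 1 at (1,1):
1 1 0
0 0 1
0 0 0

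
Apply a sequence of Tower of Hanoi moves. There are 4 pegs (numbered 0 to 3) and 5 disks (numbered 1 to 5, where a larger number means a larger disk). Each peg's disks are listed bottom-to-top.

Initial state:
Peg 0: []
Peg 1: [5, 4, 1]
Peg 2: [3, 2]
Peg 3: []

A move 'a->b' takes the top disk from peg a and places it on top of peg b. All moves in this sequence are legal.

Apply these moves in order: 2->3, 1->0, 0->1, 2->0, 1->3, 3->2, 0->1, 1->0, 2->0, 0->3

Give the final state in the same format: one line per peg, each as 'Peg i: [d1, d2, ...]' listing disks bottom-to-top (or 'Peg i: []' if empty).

After move 1 (2->3):
Peg 0: []
Peg 1: [5, 4, 1]
Peg 2: [3]
Peg 3: [2]

After move 2 (1->0):
Peg 0: [1]
Peg 1: [5, 4]
Peg 2: [3]
Peg 3: [2]

After move 3 (0->1):
Peg 0: []
Peg 1: [5, 4, 1]
Peg 2: [3]
Peg 3: [2]

After move 4 (2->0):
Peg 0: [3]
Peg 1: [5, 4, 1]
Peg 2: []
Peg 3: [2]

After move 5 (1->3):
Peg 0: [3]
Peg 1: [5, 4]
Peg 2: []
Peg 3: [2, 1]

After move 6 (3->2):
Peg 0: [3]
Peg 1: [5, 4]
Peg 2: [1]
Peg 3: [2]

After move 7 (0->1):
Peg 0: []
Peg 1: [5, 4, 3]
Peg 2: [1]
Peg 3: [2]

After move 8 (1->0):
Peg 0: [3]
Peg 1: [5, 4]
Peg 2: [1]
Peg 3: [2]

After move 9 (2->0):
Peg 0: [3, 1]
Peg 1: [5, 4]
Peg 2: []
Peg 3: [2]

After move 10 (0->3):
Peg 0: [3]
Peg 1: [5, 4]
Peg 2: []
Peg 3: [2, 1]

Answer: Peg 0: [3]
Peg 1: [5, 4]
Peg 2: []
Peg 3: [2, 1]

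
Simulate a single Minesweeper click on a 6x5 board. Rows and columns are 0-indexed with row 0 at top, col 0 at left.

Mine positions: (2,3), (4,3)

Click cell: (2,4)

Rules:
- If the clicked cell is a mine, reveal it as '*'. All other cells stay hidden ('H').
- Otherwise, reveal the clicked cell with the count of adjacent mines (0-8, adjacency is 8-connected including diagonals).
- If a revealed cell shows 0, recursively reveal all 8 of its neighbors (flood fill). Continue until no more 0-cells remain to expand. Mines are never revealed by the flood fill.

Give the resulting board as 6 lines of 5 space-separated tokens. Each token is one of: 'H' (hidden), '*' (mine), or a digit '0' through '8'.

H H H H H
H H H H H
H H H H 1
H H H H H
H H H H H
H H H H H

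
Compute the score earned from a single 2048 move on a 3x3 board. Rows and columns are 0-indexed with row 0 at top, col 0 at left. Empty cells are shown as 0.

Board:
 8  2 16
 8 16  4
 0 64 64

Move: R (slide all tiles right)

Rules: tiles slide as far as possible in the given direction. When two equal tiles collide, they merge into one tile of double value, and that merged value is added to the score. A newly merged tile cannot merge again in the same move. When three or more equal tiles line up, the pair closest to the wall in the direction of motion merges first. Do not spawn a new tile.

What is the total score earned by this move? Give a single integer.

Answer: 128

Derivation:
Slide right:
row 0: [8, 2, 16] -> [8, 2, 16]  score +0 (running 0)
row 1: [8, 16, 4] -> [8, 16, 4]  score +0 (running 0)
row 2: [0, 64, 64] -> [0, 0, 128]  score +128 (running 128)
Board after move:
  8   2  16
  8  16   4
  0   0 128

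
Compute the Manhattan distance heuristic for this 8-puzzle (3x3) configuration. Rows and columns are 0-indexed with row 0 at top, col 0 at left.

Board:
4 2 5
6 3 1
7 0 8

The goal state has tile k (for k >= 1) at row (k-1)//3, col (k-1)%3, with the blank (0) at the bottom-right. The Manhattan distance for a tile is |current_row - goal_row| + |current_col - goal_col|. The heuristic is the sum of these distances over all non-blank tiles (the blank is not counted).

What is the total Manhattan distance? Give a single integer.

Tile 4: (0,0)->(1,0) = 1
Tile 2: (0,1)->(0,1) = 0
Tile 5: (0,2)->(1,1) = 2
Tile 6: (1,0)->(1,2) = 2
Tile 3: (1,1)->(0,2) = 2
Tile 1: (1,2)->(0,0) = 3
Tile 7: (2,0)->(2,0) = 0
Tile 8: (2,2)->(2,1) = 1
Sum: 1 + 0 + 2 + 2 + 2 + 3 + 0 + 1 = 11

Answer: 11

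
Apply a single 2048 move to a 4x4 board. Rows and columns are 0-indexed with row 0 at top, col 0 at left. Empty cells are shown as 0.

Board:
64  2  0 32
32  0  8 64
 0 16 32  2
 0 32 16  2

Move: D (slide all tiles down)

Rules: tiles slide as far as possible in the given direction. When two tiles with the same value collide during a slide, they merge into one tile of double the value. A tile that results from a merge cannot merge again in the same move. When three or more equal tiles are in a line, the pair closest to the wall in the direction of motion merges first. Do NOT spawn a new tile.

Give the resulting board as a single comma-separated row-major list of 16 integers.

Slide down:
col 0: [64, 32, 0, 0] -> [0, 0, 64, 32]
col 1: [2, 0, 16, 32] -> [0, 2, 16, 32]
col 2: [0, 8, 32, 16] -> [0, 8, 32, 16]
col 3: [32, 64, 2, 2] -> [0, 32, 64, 4]

Answer: 0, 0, 0, 0, 0, 2, 8, 32, 64, 16, 32, 64, 32, 32, 16, 4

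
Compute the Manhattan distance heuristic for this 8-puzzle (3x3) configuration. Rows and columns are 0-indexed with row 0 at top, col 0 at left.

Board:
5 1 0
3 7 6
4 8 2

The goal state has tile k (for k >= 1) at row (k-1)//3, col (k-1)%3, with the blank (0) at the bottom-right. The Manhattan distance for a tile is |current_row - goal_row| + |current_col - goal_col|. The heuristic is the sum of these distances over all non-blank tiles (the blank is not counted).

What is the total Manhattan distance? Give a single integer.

Answer: 12

Derivation:
Tile 5: (0,0)->(1,1) = 2
Tile 1: (0,1)->(0,0) = 1
Tile 3: (1,0)->(0,2) = 3
Tile 7: (1,1)->(2,0) = 2
Tile 6: (1,2)->(1,2) = 0
Tile 4: (2,0)->(1,0) = 1
Tile 8: (2,1)->(2,1) = 0
Tile 2: (2,2)->(0,1) = 3
Sum: 2 + 1 + 3 + 2 + 0 + 1 + 0 + 3 = 12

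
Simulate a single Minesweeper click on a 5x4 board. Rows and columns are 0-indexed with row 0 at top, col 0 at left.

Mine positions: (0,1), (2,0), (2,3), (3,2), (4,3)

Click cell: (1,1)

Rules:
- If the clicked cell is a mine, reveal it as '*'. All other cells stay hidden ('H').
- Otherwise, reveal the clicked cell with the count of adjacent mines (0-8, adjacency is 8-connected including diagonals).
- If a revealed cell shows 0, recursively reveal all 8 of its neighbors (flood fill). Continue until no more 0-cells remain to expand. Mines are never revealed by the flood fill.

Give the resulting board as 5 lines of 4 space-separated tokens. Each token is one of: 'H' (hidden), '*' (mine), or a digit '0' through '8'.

H H H H
H 2 H H
H H H H
H H H H
H H H H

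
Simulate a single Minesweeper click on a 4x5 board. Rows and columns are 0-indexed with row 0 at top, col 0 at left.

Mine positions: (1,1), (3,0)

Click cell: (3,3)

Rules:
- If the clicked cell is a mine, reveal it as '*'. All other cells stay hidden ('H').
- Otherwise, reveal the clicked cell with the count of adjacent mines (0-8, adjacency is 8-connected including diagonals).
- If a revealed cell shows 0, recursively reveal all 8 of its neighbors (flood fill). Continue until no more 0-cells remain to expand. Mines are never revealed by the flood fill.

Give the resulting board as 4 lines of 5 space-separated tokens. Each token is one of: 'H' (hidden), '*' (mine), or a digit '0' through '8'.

H H 1 0 0
H H 1 0 0
H 2 1 0 0
H 1 0 0 0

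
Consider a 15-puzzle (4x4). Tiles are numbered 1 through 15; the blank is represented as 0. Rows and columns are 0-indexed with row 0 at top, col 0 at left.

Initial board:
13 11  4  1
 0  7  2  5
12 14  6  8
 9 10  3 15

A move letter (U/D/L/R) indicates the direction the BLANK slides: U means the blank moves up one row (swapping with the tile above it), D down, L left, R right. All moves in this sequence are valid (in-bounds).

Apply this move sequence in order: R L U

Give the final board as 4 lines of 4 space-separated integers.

Answer:  0 11  4  1
13  7  2  5
12 14  6  8
 9 10  3 15

Derivation:
After move 1 (R):
13 11  4  1
 7  0  2  5
12 14  6  8
 9 10  3 15

After move 2 (L):
13 11  4  1
 0  7  2  5
12 14  6  8
 9 10  3 15

After move 3 (U):
 0 11  4  1
13  7  2  5
12 14  6  8
 9 10  3 15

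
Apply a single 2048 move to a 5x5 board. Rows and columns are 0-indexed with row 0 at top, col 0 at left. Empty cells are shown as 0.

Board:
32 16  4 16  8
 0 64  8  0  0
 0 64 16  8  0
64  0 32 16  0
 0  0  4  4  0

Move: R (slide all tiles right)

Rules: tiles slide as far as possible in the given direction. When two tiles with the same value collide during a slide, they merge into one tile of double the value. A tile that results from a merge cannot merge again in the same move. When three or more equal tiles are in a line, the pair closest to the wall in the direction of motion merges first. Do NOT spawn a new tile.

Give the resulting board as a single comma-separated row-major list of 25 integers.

Answer: 32, 16, 4, 16, 8, 0, 0, 0, 64, 8, 0, 0, 64, 16, 8, 0, 0, 64, 32, 16, 0, 0, 0, 0, 8

Derivation:
Slide right:
row 0: [32, 16, 4, 16, 8] -> [32, 16, 4, 16, 8]
row 1: [0, 64, 8, 0, 0] -> [0, 0, 0, 64, 8]
row 2: [0, 64, 16, 8, 0] -> [0, 0, 64, 16, 8]
row 3: [64, 0, 32, 16, 0] -> [0, 0, 64, 32, 16]
row 4: [0, 0, 4, 4, 0] -> [0, 0, 0, 0, 8]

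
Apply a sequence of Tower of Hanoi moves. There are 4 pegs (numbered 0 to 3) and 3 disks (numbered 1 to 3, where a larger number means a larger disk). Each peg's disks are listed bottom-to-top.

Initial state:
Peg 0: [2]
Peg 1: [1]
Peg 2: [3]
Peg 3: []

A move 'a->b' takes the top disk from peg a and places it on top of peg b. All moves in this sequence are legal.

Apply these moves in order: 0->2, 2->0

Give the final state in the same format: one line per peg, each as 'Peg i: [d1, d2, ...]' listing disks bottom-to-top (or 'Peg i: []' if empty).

Answer: Peg 0: [2]
Peg 1: [1]
Peg 2: [3]
Peg 3: []

Derivation:
After move 1 (0->2):
Peg 0: []
Peg 1: [1]
Peg 2: [3, 2]
Peg 3: []

After move 2 (2->0):
Peg 0: [2]
Peg 1: [1]
Peg 2: [3]
Peg 3: []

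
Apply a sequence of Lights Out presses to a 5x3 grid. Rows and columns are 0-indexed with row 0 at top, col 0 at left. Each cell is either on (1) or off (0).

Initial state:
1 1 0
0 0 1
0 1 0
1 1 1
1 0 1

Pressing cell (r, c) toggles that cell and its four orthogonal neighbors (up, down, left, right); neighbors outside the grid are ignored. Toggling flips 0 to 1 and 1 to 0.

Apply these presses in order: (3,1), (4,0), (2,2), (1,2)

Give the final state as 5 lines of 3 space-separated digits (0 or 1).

Answer: 1 1 1
0 1 1
0 1 0
1 0 1
0 0 1

Derivation:
After press 1 at (3,1):
1 1 0
0 0 1
0 0 0
0 0 0
1 1 1

After press 2 at (4,0):
1 1 0
0 0 1
0 0 0
1 0 0
0 0 1

After press 3 at (2,2):
1 1 0
0 0 0
0 1 1
1 0 1
0 0 1

After press 4 at (1,2):
1 1 1
0 1 1
0 1 0
1 0 1
0 0 1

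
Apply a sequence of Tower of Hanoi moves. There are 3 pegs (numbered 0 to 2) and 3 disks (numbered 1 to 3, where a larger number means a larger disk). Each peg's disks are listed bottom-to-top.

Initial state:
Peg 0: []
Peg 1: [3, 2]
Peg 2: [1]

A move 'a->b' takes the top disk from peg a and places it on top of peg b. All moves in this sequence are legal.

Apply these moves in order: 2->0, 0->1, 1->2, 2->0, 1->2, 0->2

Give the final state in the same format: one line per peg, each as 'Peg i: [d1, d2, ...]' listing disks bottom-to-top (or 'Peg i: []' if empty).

After move 1 (2->0):
Peg 0: [1]
Peg 1: [3, 2]
Peg 2: []

After move 2 (0->1):
Peg 0: []
Peg 1: [3, 2, 1]
Peg 2: []

After move 3 (1->2):
Peg 0: []
Peg 1: [3, 2]
Peg 2: [1]

After move 4 (2->0):
Peg 0: [1]
Peg 1: [3, 2]
Peg 2: []

After move 5 (1->2):
Peg 0: [1]
Peg 1: [3]
Peg 2: [2]

After move 6 (0->2):
Peg 0: []
Peg 1: [3]
Peg 2: [2, 1]

Answer: Peg 0: []
Peg 1: [3]
Peg 2: [2, 1]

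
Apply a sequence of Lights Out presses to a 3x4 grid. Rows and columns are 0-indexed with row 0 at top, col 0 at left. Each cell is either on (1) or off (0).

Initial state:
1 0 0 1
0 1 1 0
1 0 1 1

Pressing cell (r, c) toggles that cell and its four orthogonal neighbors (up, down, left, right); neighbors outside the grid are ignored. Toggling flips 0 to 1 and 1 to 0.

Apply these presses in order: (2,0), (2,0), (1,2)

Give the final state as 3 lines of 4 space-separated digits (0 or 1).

After press 1 at (2,0):
1 0 0 1
1 1 1 0
0 1 1 1

After press 2 at (2,0):
1 0 0 1
0 1 1 0
1 0 1 1

After press 3 at (1,2):
1 0 1 1
0 0 0 1
1 0 0 1

Answer: 1 0 1 1
0 0 0 1
1 0 0 1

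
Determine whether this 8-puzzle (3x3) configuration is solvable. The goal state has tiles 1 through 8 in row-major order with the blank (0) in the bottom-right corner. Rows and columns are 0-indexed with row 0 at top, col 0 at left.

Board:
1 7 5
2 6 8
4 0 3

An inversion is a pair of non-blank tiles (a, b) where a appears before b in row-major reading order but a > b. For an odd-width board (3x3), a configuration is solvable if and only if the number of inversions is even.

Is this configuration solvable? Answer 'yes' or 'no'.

Answer: no

Derivation:
Inversions (pairs i<j in row-major order where tile[i] > tile[j] > 0): 13
13 is odd, so the puzzle is not solvable.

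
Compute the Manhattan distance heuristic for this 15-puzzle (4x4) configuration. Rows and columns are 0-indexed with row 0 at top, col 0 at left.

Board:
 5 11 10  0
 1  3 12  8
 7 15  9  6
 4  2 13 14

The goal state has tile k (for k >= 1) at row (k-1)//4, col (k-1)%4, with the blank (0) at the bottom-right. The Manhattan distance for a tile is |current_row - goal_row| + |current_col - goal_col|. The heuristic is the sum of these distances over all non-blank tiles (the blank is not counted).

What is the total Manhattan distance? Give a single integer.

Tile 5: at (0,0), goal (1,0), distance |0-1|+|0-0| = 1
Tile 11: at (0,1), goal (2,2), distance |0-2|+|1-2| = 3
Tile 10: at (0,2), goal (2,1), distance |0-2|+|2-1| = 3
Tile 1: at (1,0), goal (0,0), distance |1-0|+|0-0| = 1
Tile 3: at (1,1), goal (0,2), distance |1-0|+|1-2| = 2
Tile 12: at (1,2), goal (2,3), distance |1-2|+|2-3| = 2
Tile 8: at (1,3), goal (1,3), distance |1-1|+|3-3| = 0
Tile 7: at (2,0), goal (1,2), distance |2-1|+|0-2| = 3
Tile 15: at (2,1), goal (3,2), distance |2-3|+|1-2| = 2
Tile 9: at (2,2), goal (2,0), distance |2-2|+|2-0| = 2
Tile 6: at (2,3), goal (1,1), distance |2-1|+|3-1| = 3
Tile 4: at (3,0), goal (0,3), distance |3-0|+|0-3| = 6
Tile 2: at (3,1), goal (0,1), distance |3-0|+|1-1| = 3
Tile 13: at (3,2), goal (3,0), distance |3-3|+|2-0| = 2
Tile 14: at (3,3), goal (3,1), distance |3-3|+|3-1| = 2
Sum: 1 + 3 + 3 + 1 + 2 + 2 + 0 + 3 + 2 + 2 + 3 + 6 + 3 + 2 + 2 = 35

Answer: 35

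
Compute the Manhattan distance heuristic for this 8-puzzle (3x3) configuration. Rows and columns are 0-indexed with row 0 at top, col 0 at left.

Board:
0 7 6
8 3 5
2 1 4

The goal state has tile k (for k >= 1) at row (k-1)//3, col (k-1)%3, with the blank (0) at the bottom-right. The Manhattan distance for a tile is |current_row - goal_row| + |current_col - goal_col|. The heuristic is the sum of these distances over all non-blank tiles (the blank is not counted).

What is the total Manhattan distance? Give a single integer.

Answer: 18

Derivation:
Tile 7: (0,1)->(2,0) = 3
Tile 6: (0,2)->(1,2) = 1
Tile 8: (1,0)->(2,1) = 2
Tile 3: (1,1)->(0,2) = 2
Tile 5: (1,2)->(1,1) = 1
Tile 2: (2,0)->(0,1) = 3
Tile 1: (2,1)->(0,0) = 3
Tile 4: (2,2)->(1,0) = 3
Sum: 3 + 1 + 2 + 2 + 1 + 3 + 3 + 3 = 18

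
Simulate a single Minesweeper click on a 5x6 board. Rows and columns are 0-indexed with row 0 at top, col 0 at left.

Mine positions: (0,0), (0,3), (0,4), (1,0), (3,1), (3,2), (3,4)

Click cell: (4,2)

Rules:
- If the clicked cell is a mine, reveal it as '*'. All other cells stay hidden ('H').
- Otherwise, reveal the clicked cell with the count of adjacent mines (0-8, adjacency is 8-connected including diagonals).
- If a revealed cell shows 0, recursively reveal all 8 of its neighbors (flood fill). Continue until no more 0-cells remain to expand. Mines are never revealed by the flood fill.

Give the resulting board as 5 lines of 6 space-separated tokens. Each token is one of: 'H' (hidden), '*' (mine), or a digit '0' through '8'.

H H H H H H
H H H H H H
H H H H H H
H H H H H H
H H 2 H H H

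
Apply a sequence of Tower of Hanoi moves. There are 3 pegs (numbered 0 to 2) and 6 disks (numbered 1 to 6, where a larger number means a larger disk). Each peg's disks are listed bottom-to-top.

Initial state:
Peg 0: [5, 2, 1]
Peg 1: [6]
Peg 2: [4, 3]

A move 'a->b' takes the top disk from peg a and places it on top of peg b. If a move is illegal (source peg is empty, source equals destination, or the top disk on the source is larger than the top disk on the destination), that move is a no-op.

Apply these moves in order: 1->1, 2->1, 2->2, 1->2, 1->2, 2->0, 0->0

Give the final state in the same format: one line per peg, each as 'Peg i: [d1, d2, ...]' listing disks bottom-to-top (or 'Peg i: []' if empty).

Answer: Peg 0: [5, 2, 1]
Peg 1: [6]
Peg 2: [4, 3]

Derivation:
After move 1 (1->1):
Peg 0: [5, 2, 1]
Peg 1: [6]
Peg 2: [4, 3]

After move 2 (2->1):
Peg 0: [5, 2, 1]
Peg 1: [6, 3]
Peg 2: [4]

After move 3 (2->2):
Peg 0: [5, 2, 1]
Peg 1: [6, 3]
Peg 2: [4]

After move 4 (1->2):
Peg 0: [5, 2, 1]
Peg 1: [6]
Peg 2: [4, 3]

After move 5 (1->2):
Peg 0: [5, 2, 1]
Peg 1: [6]
Peg 2: [4, 3]

After move 6 (2->0):
Peg 0: [5, 2, 1]
Peg 1: [6]
Peg 2: [4, 3]

After move 7 (0->0):
Peg 0: [5, 2, 1]
Peg 1: [6]
Peg 2: [4, 3]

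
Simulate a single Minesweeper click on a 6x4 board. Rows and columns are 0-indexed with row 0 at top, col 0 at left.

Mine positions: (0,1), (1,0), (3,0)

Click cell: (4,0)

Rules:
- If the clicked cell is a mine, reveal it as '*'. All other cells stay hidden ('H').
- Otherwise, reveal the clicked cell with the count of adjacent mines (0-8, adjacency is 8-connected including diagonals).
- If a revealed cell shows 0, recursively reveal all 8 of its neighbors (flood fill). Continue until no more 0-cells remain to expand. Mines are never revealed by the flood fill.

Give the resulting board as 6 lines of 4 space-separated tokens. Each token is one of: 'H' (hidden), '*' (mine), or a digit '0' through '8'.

H H H H
H H H H
H H H H
H H H H
1 H H H
H H H H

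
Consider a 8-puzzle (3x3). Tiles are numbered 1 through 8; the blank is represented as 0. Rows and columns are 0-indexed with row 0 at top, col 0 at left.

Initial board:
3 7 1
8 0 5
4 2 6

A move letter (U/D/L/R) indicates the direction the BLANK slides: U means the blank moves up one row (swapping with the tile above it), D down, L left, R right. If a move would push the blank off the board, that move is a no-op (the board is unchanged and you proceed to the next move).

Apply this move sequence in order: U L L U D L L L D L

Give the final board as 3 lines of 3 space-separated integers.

Answer: 8 3 1
4 7 5
0 2 6

Derivation:
After move 1 (U):
3 0 1
8 7 5
4 2 6

After move 2 (L):
0 3 1
8 7 5
4 2 6

After move 3 (L):
0 3 1
8 7 5
4 2 6

After move 4 (U):
0 3 1
8 7 5
4 2 6

After move 5 (D):
8 3 1
0 7 5
4 2 6

After move 6 (L):
8 3 1
0 7 5
4 2 6

After move 7 (L):
8 3 1
0 7 5
4 2 6

After move 8 (L):
8 3 1
0 7 5
4 2 6

After move 9 (D):
8 3 1
4 7 5
0 2 6

After move 10 (L):
8 3 1
4 7 5
0 2 6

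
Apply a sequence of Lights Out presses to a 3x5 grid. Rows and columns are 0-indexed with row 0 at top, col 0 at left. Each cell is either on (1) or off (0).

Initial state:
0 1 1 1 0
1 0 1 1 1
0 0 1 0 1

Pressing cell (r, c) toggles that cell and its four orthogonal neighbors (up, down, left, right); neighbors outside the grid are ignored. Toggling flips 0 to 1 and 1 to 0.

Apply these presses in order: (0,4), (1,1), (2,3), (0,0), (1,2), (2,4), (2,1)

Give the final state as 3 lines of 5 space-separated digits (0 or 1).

After press 1 at (0,4):
0 1 1 0 1
1 0 1 1 0
0 0 1 0 1

After press 2 at (1,1):
0 0 1 0 1
0 1 0 1 0
0 1 1 0 1

After press 3 at (2,3):
0 0 1 0 1
0 1 0 0 0
0 1 0 1 0

After press 4 at (0,0):
1 1 1 0 1
1 1 0 0 0
0 1 0 1 0

After press 5 at (1,2):
1 1 0 0 1
1 0 1 1 0
0 1 1 1 0

After press 6 at (2,4):
1 1 0 0 1
1 0 1 1 1
0 1 1 0 1

After press 7 at (2,1):
1 1 0 0 1
1 1 1 1 1
1 0 0 0 1

Answer: 1 1 0 0 1
1 1 1 1 1
1 0 0 0 1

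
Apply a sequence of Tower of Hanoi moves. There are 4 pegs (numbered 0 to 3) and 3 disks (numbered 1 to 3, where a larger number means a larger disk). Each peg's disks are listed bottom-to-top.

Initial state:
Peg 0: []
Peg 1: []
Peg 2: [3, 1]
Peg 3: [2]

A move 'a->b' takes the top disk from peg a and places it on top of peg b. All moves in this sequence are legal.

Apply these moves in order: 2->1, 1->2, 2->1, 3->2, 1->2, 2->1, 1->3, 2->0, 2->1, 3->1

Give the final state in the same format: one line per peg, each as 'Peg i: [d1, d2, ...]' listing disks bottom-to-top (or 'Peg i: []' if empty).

Answer: Peg 0: [2]
Peg 1: [3, 1]
Peg 2: []
Peg 3: []

Derivation:
After move 1 (2->1):
Peg 0: []
Peg 1: [1]
Peg 2: [3]
Peg 3: [2]

After move 2 (1->2):
Peg 0: []
Peg 1: []
Peg 2: [3, 1]
Peg 3: [2]

After move 3 (2->1):
Peg 0: []
Peg 1: [1]
Peg 2: [3]
Peg 3: [2]

After move 4 (3->2):
Peg 0: []
Peg 1: [1]
Peg 2: [3, 2]
Peg 3: []

After move 5 (1->2):
Peg 0: []
Peg 1: []
Peg 2: [3, 2, 1]
Peg 3: []

After move 6 (2->1):
Peg 0: []
Peg 1: [1]
Peg 2: [3, 2]
Peg 3: []

After move 7 (1->3):
Peg 0: []
Peg 1: []
Peg 2: [3, 2]
Peg 3: [1]

After move 8 (2->0):
Peg 0: [2]
Peg 1: []
Peg 2: [3]
Peg 3: [1]

After move 9 (2->1):
Peg 0: [2]
Peg 1: [3]
Peg 2: []
Peg 3: [1]

After move 10 (3->1):
Peg 0: [2]
Peg 1: [3, 1]
Peg 2: []
Peg 3: []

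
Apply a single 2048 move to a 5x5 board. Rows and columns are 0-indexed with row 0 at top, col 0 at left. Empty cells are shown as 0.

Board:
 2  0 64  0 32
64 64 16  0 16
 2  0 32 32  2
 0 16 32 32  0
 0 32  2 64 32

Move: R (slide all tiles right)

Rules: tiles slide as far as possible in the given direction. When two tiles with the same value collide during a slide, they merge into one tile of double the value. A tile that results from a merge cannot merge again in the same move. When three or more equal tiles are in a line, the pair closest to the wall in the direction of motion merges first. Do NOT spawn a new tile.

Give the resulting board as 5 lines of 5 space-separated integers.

Slide right:
row 0: [2, 0, 64, 0, 32] -> [0, 0, 2, 64, 32]
row 1: [64, 64, 16, 0, 16] -> [0, 0, 0, 128, 32]
row 2: [2, 0, 32, 32, 2] -> [0, 0, 2, 64, 2]
row 3: [0, 16, 32, 32, 0] -> [0, 0, 0, 16, 64]
row 4: [0, 32, 2, 64, 32] -> [0, 32, 2, 64, 32]

Answer:   0   0   2  64  32
  0   0   0 128  32
  0   0   2  64   2
  0   0   0  16  64
  0  32   2  64  32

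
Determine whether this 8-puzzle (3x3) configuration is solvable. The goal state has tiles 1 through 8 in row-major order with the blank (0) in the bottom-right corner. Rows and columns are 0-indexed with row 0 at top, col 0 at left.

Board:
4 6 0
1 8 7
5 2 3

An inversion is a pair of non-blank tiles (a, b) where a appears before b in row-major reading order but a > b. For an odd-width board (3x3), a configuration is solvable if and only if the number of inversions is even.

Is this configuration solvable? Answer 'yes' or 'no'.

Inversions (pairs i<j in row-major order where tile[i] > tile[j] > 0): 16
16 is even, so the puzzle is solvable.

Answer: yes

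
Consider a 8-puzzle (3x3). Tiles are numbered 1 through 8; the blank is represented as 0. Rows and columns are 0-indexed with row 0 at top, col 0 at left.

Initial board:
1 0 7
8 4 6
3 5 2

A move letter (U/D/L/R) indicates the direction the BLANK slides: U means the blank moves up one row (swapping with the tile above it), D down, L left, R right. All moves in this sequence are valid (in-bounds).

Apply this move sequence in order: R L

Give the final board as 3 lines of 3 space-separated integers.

Answer: 1 0 7
8 4 6
3 5 2

Derivation:
After move 1 (R):
1 7 0
8 4 6
3 5 2

After move 2 (L):
1 0 7
8 4 6
3 5 2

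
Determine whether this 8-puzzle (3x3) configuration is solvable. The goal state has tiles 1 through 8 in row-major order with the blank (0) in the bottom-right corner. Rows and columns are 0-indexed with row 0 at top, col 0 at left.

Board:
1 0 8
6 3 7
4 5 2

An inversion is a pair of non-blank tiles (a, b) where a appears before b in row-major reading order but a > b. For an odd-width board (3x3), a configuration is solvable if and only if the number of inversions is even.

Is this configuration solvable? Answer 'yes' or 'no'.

Inversions (pairs i<j in row-major order where tile[i] > tile[j] > 0): 16
16 is even, so the puzzle is solvable.

Answer: yes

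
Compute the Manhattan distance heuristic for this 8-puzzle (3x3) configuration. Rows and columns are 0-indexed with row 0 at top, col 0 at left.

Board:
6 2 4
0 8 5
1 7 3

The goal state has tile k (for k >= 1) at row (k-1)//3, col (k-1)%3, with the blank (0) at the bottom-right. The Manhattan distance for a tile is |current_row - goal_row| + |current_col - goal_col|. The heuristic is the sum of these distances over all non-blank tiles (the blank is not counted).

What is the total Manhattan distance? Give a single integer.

Tile 6: at (0,0), goal (1,2), distance |0-1|+|0-2| = 3
Tile 2: at (0,1), goal (0,1), distance |0-0|+|1-1| = 0
Tile 4: at (0,2), goal (1,0), distance |0-1|+|2-0| = 3
Tile 8: at (1,1), goal (2,1), distance |1-2|+|1-1| = 1
Tile 5: at (1,2), goal (1,1), distance |1-1|+|2-1| = 1
Tile 1: at (2,0), goal (0,0), distance |2-0|+|0-0| = 2
Tile 7: at (2,1), goal (2,0), distance |2-2|+|1-0| = 1
Tile 3: at (2,2), goal (0,2), distance |2-0|+|2-2| = 2
Sum: 3 + 0 + 3 + 1 + 1 + 2 + 1 + 2 = 13

Answer: 13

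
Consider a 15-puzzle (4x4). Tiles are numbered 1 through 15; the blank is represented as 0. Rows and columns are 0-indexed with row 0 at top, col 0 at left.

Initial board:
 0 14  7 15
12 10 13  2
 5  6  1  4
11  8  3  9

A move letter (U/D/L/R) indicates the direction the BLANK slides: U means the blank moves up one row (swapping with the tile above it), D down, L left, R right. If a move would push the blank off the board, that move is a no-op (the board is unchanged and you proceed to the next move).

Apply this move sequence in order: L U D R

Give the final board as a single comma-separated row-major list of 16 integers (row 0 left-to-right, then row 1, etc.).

Answer: 12, 14, 7, 15, 10, 0, 13, 2, 5, 6, 1, 4, 11, 8, 3, 9

Derivation:
After move 1 (L):
 0 14  7 15
12 10 13  2
 5  6  1  4
11  8  3  9

After move 2 (U):
 0 14  7 15
12 10 13  2
 5  6  1  4
11  8  3  9

After move 3 (D):
12 14  7 15
 0 10 13  2
 5  6  1  4
11  8  3  9

After move 4 (R):
12 14  7 15
10  0 13  2
 5  6  1  4
11  8  3  9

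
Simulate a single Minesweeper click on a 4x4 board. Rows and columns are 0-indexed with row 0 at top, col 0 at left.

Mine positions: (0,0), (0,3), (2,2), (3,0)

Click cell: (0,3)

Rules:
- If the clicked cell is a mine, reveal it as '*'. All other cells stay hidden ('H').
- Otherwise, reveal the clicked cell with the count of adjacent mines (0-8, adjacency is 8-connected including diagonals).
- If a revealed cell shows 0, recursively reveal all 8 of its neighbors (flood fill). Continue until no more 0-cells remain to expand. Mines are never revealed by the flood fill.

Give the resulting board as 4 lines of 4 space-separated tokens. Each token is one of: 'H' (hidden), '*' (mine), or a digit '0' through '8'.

H H H *
H H H H
H H H H
H H H H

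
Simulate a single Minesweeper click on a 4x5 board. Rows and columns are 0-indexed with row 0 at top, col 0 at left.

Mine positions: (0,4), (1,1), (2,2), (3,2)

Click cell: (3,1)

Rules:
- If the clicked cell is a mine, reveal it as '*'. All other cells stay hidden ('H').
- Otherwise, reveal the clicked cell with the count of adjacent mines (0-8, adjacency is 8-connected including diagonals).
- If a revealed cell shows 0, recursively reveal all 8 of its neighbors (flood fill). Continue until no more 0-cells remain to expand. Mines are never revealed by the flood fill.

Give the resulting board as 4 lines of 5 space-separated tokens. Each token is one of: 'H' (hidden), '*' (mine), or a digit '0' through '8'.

H H H H H
H H H H H
H H H H H
H 2 H H H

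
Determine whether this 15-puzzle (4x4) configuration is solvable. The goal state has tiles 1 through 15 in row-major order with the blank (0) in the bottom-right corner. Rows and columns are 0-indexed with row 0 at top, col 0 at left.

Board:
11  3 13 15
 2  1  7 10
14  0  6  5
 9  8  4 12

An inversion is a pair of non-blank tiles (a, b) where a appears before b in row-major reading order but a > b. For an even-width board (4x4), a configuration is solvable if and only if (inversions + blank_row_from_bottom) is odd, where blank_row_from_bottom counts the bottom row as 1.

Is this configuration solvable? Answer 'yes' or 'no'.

Answer: no

Derivation:
Inversions: 54
Blank is in row 2 (0-indexed from top), which is row 2 counting from the bottom (bottom = 1).
54 + 2 = 56, which is even, so the puzzle is not solvable.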